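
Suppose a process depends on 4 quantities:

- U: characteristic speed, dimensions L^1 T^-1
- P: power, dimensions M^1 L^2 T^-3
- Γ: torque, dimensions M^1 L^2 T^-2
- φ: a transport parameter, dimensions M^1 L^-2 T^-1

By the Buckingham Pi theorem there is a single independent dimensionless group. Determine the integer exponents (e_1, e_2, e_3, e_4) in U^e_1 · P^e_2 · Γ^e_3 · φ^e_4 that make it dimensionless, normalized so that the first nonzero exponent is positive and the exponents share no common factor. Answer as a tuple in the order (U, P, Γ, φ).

(4, -3, 2, 1)

M: e_1·(0) + e_2·(1) + e_3·(1) + e_4·(1) = 0
L: e_1·(1) + e_2·(2) + e_3·(2) + e_4·(-2) = 0
T: e_1·(-1) + e_2·(-3) + e_3·(-2) + e_4·(-1) = 0
Solving this homogeneous linear system for the smallest-integer solution (first nonzero entry positive) gives (4, -3, 2, 1).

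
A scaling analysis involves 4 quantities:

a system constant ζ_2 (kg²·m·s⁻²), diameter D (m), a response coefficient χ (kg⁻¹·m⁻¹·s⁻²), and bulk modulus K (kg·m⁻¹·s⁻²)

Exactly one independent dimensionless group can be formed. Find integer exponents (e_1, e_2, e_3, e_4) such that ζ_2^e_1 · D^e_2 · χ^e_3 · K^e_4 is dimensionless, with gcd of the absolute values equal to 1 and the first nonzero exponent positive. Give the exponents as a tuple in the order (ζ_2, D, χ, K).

(2, -4, 1, -3)

M: e_1·(2) + e_2·(0) + e_3·(-1) + e_4·(1) = 0
L: e_1·(1) + e_2·(1) + e_3·(-1) + e_4·(-1) = 0
T: e_1·(-2) + e_2·(0) + e_3·(-2) + e_4·(-2) = 0
Solving this homogeneous linear system for the smallest-integer solution (first nonzero entry positive) gives (2, -4, 1, -3).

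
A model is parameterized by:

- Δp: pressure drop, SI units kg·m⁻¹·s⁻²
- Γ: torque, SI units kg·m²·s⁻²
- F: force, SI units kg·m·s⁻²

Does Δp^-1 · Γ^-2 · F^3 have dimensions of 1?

Sum the exponent of each base dimension across the product:
  M: −[Δp]_M − 2·[Γ]_M + 3·[F]_M = −(1) − 2·(1) + 3·(1) = 0
  L: −[Δp]_L − 2·[Γ]_L + 3·[F]_L = −(-1) − 2·(2) + 3·(1) = 0
  T: −[Δp]_T − 2·[Γ]_T + 3·[F]_T = −(-2) − 2·(-2) + 3·(-2) = 0
  Θ: −[Δp]_Θ − 2·[Γ]_Θ + 3·[F]_Θ = −(0) − 2·(0) + 3·(0) = 0
All base exponents vanish — dimensionless.

yes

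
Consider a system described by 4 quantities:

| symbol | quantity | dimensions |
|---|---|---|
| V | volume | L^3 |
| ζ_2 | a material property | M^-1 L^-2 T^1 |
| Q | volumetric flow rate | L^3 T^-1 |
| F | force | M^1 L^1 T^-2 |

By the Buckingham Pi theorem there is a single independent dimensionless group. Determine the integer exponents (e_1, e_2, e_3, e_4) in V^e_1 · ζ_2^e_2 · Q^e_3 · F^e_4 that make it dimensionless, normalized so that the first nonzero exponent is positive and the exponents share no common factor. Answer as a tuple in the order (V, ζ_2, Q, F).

(4, 3, -3, 3)

M: e_1·(0) + e_2·(-1) + e_3·(0) + e_4·(1) = 0
L: e_1·(3) + e_2·(-2) + e_3·(3) + e_4·(1) = 0
T: e_1·(0) + e_2·(1) + e_3·(-1) + e_4·(-2) = 0
Solving this homogeneous linear system for the smallest-integer solution (first nonzero entry positive) gives (4, 3, -3, 3).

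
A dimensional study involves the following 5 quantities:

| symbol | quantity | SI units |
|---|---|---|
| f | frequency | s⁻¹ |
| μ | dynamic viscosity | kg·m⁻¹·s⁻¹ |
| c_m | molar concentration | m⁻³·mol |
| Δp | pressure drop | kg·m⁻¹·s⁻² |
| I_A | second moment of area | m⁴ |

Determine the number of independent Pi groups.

1

There are 5 variables and 4 base dimensions (M, L, T, N).
The dimension matrix has rank 4.
Independent dimensionless groups: 5 − 4 = 1.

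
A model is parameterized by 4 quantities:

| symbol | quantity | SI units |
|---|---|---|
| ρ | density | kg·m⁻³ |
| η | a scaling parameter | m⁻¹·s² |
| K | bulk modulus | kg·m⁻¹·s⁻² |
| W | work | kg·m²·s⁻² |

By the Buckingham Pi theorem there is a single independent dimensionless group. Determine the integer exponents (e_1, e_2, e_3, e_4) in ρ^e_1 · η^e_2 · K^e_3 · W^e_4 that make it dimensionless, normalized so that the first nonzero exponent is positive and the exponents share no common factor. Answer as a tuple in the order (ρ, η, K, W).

M: e_1·(1) + e_2·(0) + e_3·(1) + e_4·(1) = 0
L: e_1·(-3) + e_2·(-1) + e_3·(-1) + e_4·(2) = 0
T: e_1·(0) + e_2·(2) + e_3·(-2) + e_4·(-2) = 0
Solving this homogeneous linear system for the smallest-integer solution (first nonzero entry positive) gives (3, -3, -4, 1).

(3, -3, -4, 1)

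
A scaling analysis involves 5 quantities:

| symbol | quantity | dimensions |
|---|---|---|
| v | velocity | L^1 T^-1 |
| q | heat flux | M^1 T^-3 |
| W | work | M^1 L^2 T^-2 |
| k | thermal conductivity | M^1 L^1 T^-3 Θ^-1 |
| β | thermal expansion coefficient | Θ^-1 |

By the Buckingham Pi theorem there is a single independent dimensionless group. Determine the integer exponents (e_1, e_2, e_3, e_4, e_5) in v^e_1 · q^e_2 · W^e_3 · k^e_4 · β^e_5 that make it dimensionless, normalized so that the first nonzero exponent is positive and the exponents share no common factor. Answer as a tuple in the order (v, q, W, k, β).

M: e_1·(0) + e_2·(1) + e_3·(1) + e_4·(1) + e_5·(0) = 0
L: e_1·(1) + e_2·(0) + e_3·(2) + e_4·(1) + e_5·(0) = 0
T: e_1·(-1) + e_2·(-3) + e_3·(-2) + e_4·(-3) + e_5·(0) = 0
Θ: e_1·(0) + e_2·(0) + e_3·(0) + e_4·(-1) + e_5·(-1) = 0
Solving this homogeneous linear system for the smallest-integer solution (first nonzero entry positive) gives (1, 2, 1, -3, 3).

(1, 2, 1, -3, 3)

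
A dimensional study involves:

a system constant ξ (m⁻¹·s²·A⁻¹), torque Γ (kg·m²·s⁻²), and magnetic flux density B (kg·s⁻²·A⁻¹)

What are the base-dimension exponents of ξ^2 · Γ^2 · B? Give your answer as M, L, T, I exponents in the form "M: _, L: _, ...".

Collect each base-dimension exponent across the product:
  M: 2·(0) + 2·(1) + (1) = 3
  L: 2·(-1) + 2·(2) + (0) = 2
  T: 2·(2) + 2·(-2) + (-2) = -2
  I: 2·(-1) + 2·(0) + (-1) = -3
So the dimensions are [M³ L² T⁻² I⁻³].

M: 3, L: 2, T: -2, I: -3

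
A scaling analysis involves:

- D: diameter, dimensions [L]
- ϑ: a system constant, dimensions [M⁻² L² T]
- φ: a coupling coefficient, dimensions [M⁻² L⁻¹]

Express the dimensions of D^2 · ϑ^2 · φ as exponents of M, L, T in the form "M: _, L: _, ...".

M: -6, L: 5, T: 2

Collect each base-dimension exponent across the product:
  M: 2·(0) + 2·(-2) + (-2) = -6
  L: 2·(1) + 2·(2) + (-1) = 5
  T: 2·(0) + 2·(1) + (0) = 2
So the dimensions are [M⁻⁶ L⁵ T²].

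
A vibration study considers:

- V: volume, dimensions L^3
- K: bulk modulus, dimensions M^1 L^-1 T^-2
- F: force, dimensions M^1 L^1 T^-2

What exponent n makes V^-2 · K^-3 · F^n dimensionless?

3

Balance the M exponent: (1)·n from F, plus −2·(0) − 3·(1) = -3 from the rest, must sum to zero.
n − 3 = 0, so n = 3.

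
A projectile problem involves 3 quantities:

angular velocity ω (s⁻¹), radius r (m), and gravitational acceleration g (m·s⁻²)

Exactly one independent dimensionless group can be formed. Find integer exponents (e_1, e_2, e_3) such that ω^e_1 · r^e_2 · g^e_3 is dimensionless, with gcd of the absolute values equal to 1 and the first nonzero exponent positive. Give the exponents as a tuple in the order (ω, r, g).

(2, 1, -1)

L: e_1·(0) + e_2·(1) + e_3·(1) = 0
T: e_1·(-1) + e_2·(0) + e_3·(-2) = 0
Solving this homogeneous linear system for the smallest-integer solution (first nonzero entry positive) gives (2, 1, -1).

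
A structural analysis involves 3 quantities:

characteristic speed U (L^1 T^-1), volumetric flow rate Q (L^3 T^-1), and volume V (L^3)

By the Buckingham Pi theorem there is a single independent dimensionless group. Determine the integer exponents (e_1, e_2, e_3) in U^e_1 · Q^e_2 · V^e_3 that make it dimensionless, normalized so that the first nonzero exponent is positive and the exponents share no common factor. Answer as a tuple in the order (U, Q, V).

(3, -3, 2)

L: e_1·(1) + e_2·(3) + e_3·(3) = 0
T: e_1·(-1) + e_2·(-1) + e_3·(0) = 0
Solving this homogeneous linear system for the smallest-integer solution (first nonzero entry positive) gives (3, -3, 2).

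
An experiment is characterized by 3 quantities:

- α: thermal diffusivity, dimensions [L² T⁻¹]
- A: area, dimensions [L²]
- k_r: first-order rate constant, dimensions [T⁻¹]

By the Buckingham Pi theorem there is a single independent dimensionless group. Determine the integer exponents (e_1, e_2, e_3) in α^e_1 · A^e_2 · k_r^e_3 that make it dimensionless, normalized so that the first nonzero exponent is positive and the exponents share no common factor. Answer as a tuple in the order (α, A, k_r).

L: e_1·(2) + e_2·(2) + e_3·(0) = 0
T: e_1·(-1) + e_2·(0) + e_3·(-1) = 0
Solving this homogeneous linear system for the smallest-integer solution (first nonzero entry positive) gives (1, -1, -1).

(1, -1, -1)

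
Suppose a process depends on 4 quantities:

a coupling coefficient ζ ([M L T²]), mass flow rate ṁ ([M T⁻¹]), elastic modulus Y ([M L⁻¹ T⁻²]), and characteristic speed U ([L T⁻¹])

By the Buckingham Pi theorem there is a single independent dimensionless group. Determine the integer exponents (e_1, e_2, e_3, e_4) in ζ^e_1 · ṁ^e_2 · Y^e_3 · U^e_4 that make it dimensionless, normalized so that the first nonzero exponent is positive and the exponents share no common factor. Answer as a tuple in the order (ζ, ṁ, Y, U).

M: e_1·(1) + e_2·(1) + e_3·(1) + e_4·(0) = 0
L: e_1·(1) + e_2·(0) + e_3·(-1) + e_4·(1) = 0
T: e_1·(2) + e_2·(-1) + e_3·(-2) + e_4·(-1) = 0
Solving this homogeneous linear system for the smallest-integer solution (first nonzero entry positive) gives (1, -3, 2, 1).

(1, -3, 2, 1)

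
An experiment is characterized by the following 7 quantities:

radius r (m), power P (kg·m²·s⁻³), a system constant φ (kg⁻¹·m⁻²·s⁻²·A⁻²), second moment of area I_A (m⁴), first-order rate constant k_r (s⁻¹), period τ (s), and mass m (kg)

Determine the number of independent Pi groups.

There are 7 variables and 4 base dimensions (M, L, T, I).
The dimension matrix has rank 4.
Independent dimensionless groups: 7 − 4 = 3.

3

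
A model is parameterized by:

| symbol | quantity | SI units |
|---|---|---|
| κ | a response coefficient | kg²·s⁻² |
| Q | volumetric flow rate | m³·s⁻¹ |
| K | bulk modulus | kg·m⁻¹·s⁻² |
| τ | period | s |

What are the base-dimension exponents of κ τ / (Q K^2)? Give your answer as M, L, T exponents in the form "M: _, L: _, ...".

M: 0, L: -1, T: 4

Collect each base-dimension exponent across the product:
  M: (2) − (0) − 2·(1) + (0) = 0
  L: (0) − (3) − 2·(-1) + (0) = -1
  T: (-2) − (-1) − 2·(-2) + (1) = 4
So the dimensions are [L⁻¹ T⁴].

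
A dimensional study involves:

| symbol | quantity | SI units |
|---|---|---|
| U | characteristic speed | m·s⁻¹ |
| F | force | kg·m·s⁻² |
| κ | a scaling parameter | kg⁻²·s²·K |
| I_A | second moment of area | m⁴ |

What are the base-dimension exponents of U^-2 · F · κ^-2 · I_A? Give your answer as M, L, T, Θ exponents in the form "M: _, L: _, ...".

Collect each base-dimension exponent across the product:
  M: −2·(0) + (1) − 2·(-2) + (0) = 5
  L: −2·(1) + (1) − 2·(0) + (4) = 3
  T: −2·(-1) + (-2) − 2·(2) + (0) = -4
  Θ: −2·(0) + (0) − 2·(1) + (0) = -2
So the dimensions are [M⁵ L³ T⁻⁴ Θ⁻²].

M: 5, L: 3, T: -4, Θ: -2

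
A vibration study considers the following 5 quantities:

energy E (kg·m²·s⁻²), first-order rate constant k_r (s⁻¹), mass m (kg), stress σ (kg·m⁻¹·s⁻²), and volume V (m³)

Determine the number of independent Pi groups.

There are 5 variables and 3 base dimensions (M, L, T).
The dimension matrix has rank 3.
Independent dimensionless groups: 5 − 3 = 2.

2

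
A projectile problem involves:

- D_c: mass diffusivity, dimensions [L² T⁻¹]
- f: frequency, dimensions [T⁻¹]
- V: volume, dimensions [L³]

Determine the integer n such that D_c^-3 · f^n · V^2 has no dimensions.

Balance the T exponent: (-1)·n from f, plus −3·(-1) + 2·(0) = 3 from the rest, must sum to zero.
−n + 3 = 0, so n = 3.

3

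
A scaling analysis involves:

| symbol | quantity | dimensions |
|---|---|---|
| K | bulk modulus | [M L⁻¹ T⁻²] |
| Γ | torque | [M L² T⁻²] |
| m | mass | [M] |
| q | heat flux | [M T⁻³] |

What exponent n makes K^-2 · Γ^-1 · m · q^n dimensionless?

2

Balance the M exponent: (1)·n from q, plus −2·(1) − (1) + (1) = -2 from the rest, must sum to zero.
n − 2 = 0, so n = 2.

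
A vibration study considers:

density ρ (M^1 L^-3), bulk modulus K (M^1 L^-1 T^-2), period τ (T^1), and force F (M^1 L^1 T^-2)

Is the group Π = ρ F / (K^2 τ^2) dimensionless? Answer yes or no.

Sum the exponent of each base dimension across the product:
  M: [ρ]_M − 2·[K]_M − 2·[τ]_M + [F]_M = (1) − 2·(1) − 2·(0) + (1) = 0
  L: [ρ]_L − 2·[K]_L − 2·[τ]_L + [F]_L = (-3) − 2·(-1) − 2·(0) + (1) = 0
  T: [ρ]_T − 2·[K]_T − 2·[τ]_T + [F]_T = (0) − 2·(-2) − 2·(1) + (-2) = 0
All base exponents vanish — dimensionless.

yes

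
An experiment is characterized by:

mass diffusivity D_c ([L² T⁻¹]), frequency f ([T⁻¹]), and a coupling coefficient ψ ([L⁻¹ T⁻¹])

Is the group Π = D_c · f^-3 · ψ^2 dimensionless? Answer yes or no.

Sum the exponent of each base dimension across the product:
  L: [D_c]_L − 3·[f]_L + 2·[ψ]_L = (2) − 3·(0) + 2·(-1) = 0
  T: [D_c]_T − 3·[f]_T + 2·[ψ]_T = (-1) − 3·(-1) + 2·(-1) = 0
All base exponents vanish — dimensionless.

yes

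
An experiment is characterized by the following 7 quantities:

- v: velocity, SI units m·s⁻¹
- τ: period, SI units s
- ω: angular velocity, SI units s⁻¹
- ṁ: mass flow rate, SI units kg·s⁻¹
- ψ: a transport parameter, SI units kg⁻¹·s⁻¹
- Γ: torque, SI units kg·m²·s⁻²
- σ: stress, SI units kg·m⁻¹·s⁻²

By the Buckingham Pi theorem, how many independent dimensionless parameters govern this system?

4

There are 7 variables and 3 base dimensions (M, L, T).
The dimension matrix has rank 3.
Independent dimensionless groups: 7 − 3 = 4.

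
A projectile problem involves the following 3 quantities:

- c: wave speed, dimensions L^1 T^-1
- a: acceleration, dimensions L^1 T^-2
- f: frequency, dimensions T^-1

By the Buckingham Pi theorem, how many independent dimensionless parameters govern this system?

There are 3 variables and 2 base dimensions (L, T).
The dimension matrix has rank 2.
Independent dimensionless groups: 3 − 2 = 1.

1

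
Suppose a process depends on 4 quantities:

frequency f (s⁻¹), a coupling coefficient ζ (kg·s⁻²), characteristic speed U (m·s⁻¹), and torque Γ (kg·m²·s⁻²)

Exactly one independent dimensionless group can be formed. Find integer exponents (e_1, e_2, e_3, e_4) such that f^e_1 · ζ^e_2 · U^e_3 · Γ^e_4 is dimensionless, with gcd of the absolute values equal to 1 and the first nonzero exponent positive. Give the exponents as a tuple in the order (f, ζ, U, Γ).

M: e_1·(0) + e_2·(1) + e_3·(0) + e_4·(1) = 0
L: e_1·(0) + e_2·(0) + e_3·(1) + e_4·(2) = 0
T: e_1·(-1) + e_2·(-2) + e_3·(-1) + e_4·(-2) = 0
Solving this homogeneous linear system for the smallest-integer solution (first nonzero entry positive) gives (2, -1, -2, 1).

(2, -1, -2, 1)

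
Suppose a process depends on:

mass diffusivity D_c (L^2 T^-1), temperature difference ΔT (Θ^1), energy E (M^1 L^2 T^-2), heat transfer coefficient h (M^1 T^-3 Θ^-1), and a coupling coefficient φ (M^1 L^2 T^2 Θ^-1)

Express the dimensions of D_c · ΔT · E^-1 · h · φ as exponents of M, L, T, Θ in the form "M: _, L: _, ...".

Collect each base-dimension exponent across the product:
  M: (0) + (0) − (1) + (1) + (1) = 1
  L: (2) + (0) − (2) + (0) + (2) = 2
  T: (-1) + (0) − (-2) + (-3) + (2) = 0
  Θ: (0) + (1) − (0) + (-1) + (-1) = -1
So the dimensions are [M L² Θ⁻¹].

M: 1, L: 2, T: 0, Θ: -1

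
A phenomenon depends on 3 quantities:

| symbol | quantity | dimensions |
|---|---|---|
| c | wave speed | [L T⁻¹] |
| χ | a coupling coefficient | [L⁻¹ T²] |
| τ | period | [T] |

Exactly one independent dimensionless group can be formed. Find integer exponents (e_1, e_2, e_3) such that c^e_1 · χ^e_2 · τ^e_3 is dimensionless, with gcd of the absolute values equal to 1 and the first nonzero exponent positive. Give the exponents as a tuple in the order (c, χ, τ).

(1, 1, -1)

L: e_1·(1) + e_2·(-1) + e_3·(0) = 0
T: e_1·(-1) + e_2·(2) + e_3·(1) = 0
Solving this homogeneous linear system for the smallest-integer solution (first nonzero entry positive) gives (1, 1, -1).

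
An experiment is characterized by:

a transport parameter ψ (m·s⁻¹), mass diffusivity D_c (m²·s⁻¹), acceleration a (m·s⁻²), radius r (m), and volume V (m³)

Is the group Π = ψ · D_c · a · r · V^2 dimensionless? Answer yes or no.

no

Sum the exponent of each base dimension across the product:
  L: [ψ]_L + [D_c]_L + [a]_L + [r]_L + 2·[V]_L = (1) + (2) + (1) + (1) + 2·(3) = 11
  T: [ψ]_T + [D_c]_T + [a]_T + [r]_T + 2·[V]_T = (-1) + (-1) + (-2) + (0) + 2·(0) = -4
Net dimensions [L¹¹ T⁻⁴] ≠ [1] — not dimensionless.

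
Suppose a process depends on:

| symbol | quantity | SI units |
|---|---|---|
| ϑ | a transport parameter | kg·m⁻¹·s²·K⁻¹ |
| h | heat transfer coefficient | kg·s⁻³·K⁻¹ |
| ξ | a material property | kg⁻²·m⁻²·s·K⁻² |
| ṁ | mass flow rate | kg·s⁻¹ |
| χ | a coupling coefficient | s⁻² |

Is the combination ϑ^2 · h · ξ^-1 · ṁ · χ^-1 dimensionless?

no

Sum the exponent of each base dimension across the product:
  M: 2·[ϑ]_M + [h]_M − [ξ]_M + [ṁ]_M − [χ]_M = 2·(1) + (1) − (-2) + (1) − (0) = 6
  L: 2·[ϑ]_L + [h]_L − [ξ]_L + [ṁ]_L − [χ]_L = 2·(-1) + (0) − (-2) + (0) − (0) = 0
  T: 2·[ϑ]_T + [h]_T − [ξ]_T + [ṁ]_T − [χ]_T = 2·(2) + (-3) − (1) + (-1) − (-2) = 1
  Θ: 2·[ϑ]_Θ + [h]_Θ − [ξ]_Θ + [ṁ]_Θ − [χ]_Θ = 2·(-1) + (-1) − (-2) + (0) − (0) = -1
Net dimensions [M⁶ T Θ⁻¹] ≠ [1] — not dimensionless.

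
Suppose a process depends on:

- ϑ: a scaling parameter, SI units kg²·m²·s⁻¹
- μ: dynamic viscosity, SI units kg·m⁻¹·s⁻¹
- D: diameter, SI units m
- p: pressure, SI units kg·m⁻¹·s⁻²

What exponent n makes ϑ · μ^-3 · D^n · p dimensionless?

-4

Balance the L exponent: (1)·n from D, plus (2) − 3·(-1) + (-1) = 4 from the rest, must sum to zero.
n + 4 = 0, so n = -4.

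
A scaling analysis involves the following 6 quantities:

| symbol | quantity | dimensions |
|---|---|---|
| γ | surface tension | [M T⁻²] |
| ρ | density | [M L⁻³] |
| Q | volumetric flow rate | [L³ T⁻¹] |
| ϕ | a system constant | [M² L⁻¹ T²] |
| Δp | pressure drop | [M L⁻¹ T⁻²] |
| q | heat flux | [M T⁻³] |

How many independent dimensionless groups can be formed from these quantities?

3

There are 6 variables and 3 base dimensions (M, L, T).
The dimension matrix has rank 3.
Independent dimensionless groups: 6 − 3 = 3.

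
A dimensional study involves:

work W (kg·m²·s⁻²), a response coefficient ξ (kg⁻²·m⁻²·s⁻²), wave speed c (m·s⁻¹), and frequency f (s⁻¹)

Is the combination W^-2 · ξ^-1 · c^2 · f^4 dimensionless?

yes

Sum the exponent of each base dimension across the product:
  M: −2·[W]_M − [ξ]_M + 2·[c]_M + 4·[f]_M = −2·(1) − (-2) + 2·(0) + 4·(0) = 0
  L: −2·[W]_L − [ξ]_L + 2·[c]_L + 4·[f]_L = −2·(2) − (-2) + 2·(1) + 4·(0) = 0
  T: −2·[W]_T − [ξ]_T + 2·[c]_T + 4·[f]_T = −2·(-2) − (-2) + 2·(-1) + 4·(-1) = 0
All base exponents vanish — dimensionless.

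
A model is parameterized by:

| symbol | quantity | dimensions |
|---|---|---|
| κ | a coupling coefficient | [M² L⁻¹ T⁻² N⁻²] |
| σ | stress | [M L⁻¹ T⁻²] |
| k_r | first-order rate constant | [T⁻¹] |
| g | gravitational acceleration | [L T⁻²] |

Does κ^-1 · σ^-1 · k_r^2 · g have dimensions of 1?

no

Sum the exponent of each base dimension across the product:
  M: −[κ]_M − [σ]_M + 2·[k_r]_M + [g]_M = −(2) − (1) + 2·(0) + (0) = -3
  L: −[κ]_L − [σ]_L + 2·[k_r]_L + [g]_L = −(-1) − (-1) + 2·(0) + (1) = 3
  T: −[κ]_T − [σ]_T + 2·[k_r]_T + [g]_T = −(-2) − (-2) + 2·(-1) + (-2) = 0
  N: −[κ]_N − [σ]_N + 2·[k_r]_N + [g]_N = −(-2) − (0) + 2·(0) + (0) = 2
Net dimensions [M⁻³ L³ N²] ≠ [1] — not dimensionless.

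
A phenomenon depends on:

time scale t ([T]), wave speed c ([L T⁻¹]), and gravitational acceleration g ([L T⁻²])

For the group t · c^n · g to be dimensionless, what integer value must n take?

Balance the L exponent: (1)·n from c, plus (0) + (1) = 1 from the rest, must sum to zero.
n + 1 = 0, so n = -1.

-1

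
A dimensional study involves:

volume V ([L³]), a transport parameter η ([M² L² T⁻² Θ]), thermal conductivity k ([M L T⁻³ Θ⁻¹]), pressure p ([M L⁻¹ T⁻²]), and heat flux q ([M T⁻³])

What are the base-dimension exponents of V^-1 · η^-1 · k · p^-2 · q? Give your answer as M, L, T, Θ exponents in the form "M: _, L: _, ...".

M: -2, L: -2, T: 0, Θ: -2

Collect each base-dimension exponent across the product:
  M: −(0) − (2) + (1) − 2·(1) + (1) = -2
  L: −(3) − (2) + (1) − 2·(-1) + (0) = -2
  T: −(0) − (-2) + (-3) − 2·(-2) + (-3) = 0
  Θ: −(0) − (1) + (-1) − 2·(0) + (0) = -2
So the dimensions are [M⁻² L⁻² Θ⁻²].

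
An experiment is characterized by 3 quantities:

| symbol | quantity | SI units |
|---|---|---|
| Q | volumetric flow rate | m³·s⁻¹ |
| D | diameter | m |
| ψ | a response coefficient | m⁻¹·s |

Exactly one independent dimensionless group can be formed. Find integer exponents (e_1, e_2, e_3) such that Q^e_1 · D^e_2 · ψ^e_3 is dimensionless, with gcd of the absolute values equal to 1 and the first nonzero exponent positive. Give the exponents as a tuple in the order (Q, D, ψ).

(1, -2, 1)

L: e_1·(3) + e_2·(1) + e_3·(-1) = 0
T: e_1·(-1) + e_2·(0) + e_3·(1) = 0
Solving this homogeneous linear system for the smallest-integer solution (first nonzero entry positive) gives (1, -2, 1).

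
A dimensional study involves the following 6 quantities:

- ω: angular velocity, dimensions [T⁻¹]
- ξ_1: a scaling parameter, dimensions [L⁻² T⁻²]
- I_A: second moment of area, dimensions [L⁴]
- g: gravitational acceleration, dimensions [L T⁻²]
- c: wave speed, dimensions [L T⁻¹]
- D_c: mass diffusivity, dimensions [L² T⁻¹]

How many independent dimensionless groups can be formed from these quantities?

4

There are 6 variables and 2 base dimensions (L, T).
The dimension matrix has rank 2.
Independent dimensionless groups: 6 − 2 = 4.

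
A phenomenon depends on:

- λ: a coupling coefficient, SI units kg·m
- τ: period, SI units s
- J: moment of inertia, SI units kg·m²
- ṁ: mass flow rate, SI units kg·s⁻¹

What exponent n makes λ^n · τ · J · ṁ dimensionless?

Balance the M exponent: (1)·n from λ, plus (0) + (1) + (1) = 2 from the rest, must sum to zero.
n + 2 = 0, so n = -2.

-2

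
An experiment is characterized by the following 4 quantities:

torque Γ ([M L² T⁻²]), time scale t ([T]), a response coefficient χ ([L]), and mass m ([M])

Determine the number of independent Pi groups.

There are 4 variables and 3 base dimensions (M, L, T).
The dimension matrix has rank 3.
Independent dimensionless groups: 4 − 3 = 1.

1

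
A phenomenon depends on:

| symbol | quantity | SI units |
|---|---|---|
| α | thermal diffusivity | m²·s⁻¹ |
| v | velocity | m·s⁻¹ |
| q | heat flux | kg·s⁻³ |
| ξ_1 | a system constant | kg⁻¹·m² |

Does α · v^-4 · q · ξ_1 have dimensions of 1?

Sum the exponent of each base dimension across the product:
  M: [α]_M − 4·[v]_M + [q]_M + [ξ_1]_M = (0) − 4·(0) + (1) + (-1) = 0
  L: [α]_L − 4·[v]_L + [q]_L + [ξ_1]_L = (2) − 4·(1) + (0) + (2) = 0
  T: [α]_T − 4·[v]_T + [q]_T + [ξ_1]_T = (-1) − 4·(-1) + (-3) + (0) = 0
All base exponents vanish — dimensionless.

yes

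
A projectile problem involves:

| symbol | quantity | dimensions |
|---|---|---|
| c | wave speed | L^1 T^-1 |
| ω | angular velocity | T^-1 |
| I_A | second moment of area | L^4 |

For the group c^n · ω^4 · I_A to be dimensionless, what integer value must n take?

-4

Balance the L exponent: (1)·n from c, plus 4·(0) + (4) = 4 from the rest, must sum to zero.
n + 4 = 0, so n = -4.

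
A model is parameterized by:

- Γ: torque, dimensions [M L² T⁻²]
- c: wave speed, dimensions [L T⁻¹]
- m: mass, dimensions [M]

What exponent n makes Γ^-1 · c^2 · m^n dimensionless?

1

Balance the M exponent: (1)·n from m, plus −(1) + 2·(0) = -1 from the rest, must sum to zero.
n − 1 = 0, so n = 1.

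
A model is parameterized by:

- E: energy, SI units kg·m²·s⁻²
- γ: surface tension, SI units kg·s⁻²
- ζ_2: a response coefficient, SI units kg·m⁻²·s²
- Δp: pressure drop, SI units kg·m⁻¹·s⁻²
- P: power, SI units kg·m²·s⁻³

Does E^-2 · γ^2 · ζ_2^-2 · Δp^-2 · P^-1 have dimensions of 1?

Sum the exponent of each base dimension across the product:
  M: −2·[E]_M + 2·[γ]_M − 2·[ζ_2]_M − 2·[Δp]_M − [P]_M = −2·(1) + 2·(1) − 2·(1) − 2·(1) − (1) = -5
  L: −2·[E]_L + 2·[γ]_L − 2·[ζ_2]_L − 2·[Δp]_L − [P]_L = −2·(2) + 2·(0) − 2·(-2) − 2·(-1) − (2) = 0
  T: −2·[E]_T + 2·[γ]_T − 2·[ζ_2]_T − 2·[Δp]_T − [P]_T = −2·(-2) + 2·(-2) − 2·(2) − 2·(-2) − (-3) = 3
Net dimensions [M⁻⁵ T³] ≠ [1] — not dimensionless.

no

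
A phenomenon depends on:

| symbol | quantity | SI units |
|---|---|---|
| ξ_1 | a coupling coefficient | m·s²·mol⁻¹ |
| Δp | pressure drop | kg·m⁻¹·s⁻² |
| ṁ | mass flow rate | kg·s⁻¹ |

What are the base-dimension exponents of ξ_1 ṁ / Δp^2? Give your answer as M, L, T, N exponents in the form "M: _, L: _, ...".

M: -1, L: 3, T: 5, N: -1

Collect each base-dimension exponent across the product:
  M: (0) − 2·(1) + (1) = -1
  L: (1) − 2·(-1) + (0) = 3
  T: (2) − 2·(-2) + (-1) = 5
  N: (-1) − 2·(0) + (0) = -1
So the dimensions are [M⁻¹ L³ T⁵ N⁻¹].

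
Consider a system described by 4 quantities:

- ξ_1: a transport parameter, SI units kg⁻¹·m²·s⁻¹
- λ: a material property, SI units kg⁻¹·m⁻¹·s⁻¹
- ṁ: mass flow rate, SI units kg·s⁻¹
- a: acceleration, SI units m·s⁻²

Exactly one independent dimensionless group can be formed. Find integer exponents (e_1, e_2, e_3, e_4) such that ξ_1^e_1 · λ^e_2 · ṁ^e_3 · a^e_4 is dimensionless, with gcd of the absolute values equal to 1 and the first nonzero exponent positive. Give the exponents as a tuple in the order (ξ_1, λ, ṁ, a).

M: e_1·(-1) + e_2·(-1) + e_3·(1) + e_4·(0) = 0
L: e_1·(2) + e_2·(-1) + e_3·(0) + e_4·(1) = 0
T: e_1·(-1) + e_2·(-1) + e_3·(-1) + e_4·(-2) = 0
Solving this homogeneous linear system for the smallest-integer solution (first nonzero entry positive) gives (2, 1, 3, -3).

(2, 1, 3, -3)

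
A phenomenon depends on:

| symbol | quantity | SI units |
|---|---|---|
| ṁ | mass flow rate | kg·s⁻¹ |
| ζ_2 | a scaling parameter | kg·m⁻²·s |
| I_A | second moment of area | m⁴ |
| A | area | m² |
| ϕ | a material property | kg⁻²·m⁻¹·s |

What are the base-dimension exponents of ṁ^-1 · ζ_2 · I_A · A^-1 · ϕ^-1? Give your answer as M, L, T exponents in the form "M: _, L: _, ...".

M: 2, L: 1, T: 1

Collect each base-dimension exponent across the product:
  M: −(1) + (1) + (0) − (0) − (-2) = 2
  L: −(0) + (-2) + (4) − (2) − (-1) = 1
  T: −(-1) + (1) + (0) − (0) − (1) = 1
So the dimensions are [M² L T].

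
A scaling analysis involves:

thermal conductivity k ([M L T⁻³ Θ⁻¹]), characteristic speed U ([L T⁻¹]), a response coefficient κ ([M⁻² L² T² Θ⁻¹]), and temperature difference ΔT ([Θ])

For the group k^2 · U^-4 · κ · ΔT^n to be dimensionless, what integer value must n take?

Balance the Θ exponent: (1)·n from ΔT, plus 2·(-1) − 4·(0) + (-1) = -3 from the rest, must sum to zero.
n − 3 = 0, so n = 3.

3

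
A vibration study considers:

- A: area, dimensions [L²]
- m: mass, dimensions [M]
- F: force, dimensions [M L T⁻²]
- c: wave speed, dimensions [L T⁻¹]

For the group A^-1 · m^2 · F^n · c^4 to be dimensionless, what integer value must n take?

-2

Balance the M exponent: (1)·n from F, plus −(0) + 2·(1) + 4·(0) = 2 from the rest, must sum to zero.
n + 2 = 0, so n = -2.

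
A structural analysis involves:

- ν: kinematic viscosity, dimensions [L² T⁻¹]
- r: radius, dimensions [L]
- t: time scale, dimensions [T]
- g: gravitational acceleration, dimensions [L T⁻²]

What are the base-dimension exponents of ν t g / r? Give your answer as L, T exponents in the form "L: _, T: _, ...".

L: 2, T: -2

Collect each base-dimension exponent across the product:
  L: (2) − (1) + (0) + (1) = 2
  T: (-1) − (0) + (1) + (-2) = -2
So the dimensions are [L² T⁻²].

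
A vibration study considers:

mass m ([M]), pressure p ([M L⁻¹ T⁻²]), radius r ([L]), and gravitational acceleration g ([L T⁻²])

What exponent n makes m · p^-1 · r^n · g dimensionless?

Balance the L exponent: (1)·n from r, plus (0) − (-1) + (1) = 2 from the rest, must sum to zero.
n + 2 = 0, so n = -2.

-2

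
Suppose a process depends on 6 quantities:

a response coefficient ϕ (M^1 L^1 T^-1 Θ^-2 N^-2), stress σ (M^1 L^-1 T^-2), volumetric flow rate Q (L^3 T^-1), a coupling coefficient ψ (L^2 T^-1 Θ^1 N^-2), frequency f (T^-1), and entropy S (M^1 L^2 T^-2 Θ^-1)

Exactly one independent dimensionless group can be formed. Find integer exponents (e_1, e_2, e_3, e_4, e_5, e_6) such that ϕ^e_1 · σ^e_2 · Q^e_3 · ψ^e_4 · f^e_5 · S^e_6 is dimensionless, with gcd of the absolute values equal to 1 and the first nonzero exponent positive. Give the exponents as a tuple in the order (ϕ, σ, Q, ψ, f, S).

(1, 2, 3, -1, -1, -3)

M: e_1·(1) + e_2·(1) + e_3·(0) + e_4·(0) + e_5·(0) + e_6·(1) = 0
L: e_1·(1) + e_2·(-1) + e_3·(3) + e_4·(2) + e_5·(0) + e_6·(2) = 0
T: e_1·(-1) + e_2·(-2) + e_3·(-1) + e_4·(-1) + e_5·(-1) + e_6·(-2) = 0
Θ: e_1·(-2) + e_2·(0) + e_3·(0) + e_4·(1) + e_5·(0) + e_6·(-1) = 0
N: e_1·(-2) + e_2·(0) + e_3·(0) + e_4·(-2) + e_5·(0) + e_6·(0) = 0
Solving this homogeneous linear system for the smallest-integer solution (first nonzero entry positive) gives (1, 2, 3, -1, -1, -3).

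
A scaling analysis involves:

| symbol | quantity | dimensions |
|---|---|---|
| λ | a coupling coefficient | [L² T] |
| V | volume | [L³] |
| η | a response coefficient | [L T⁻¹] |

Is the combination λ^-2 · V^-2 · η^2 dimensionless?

Sum the exponent of each base dimension across the product:
  L: −2·[λ]_L − 2·[V]_L + 2·[η]_L = −2·(2) − 2·(3) + 2·(1) = -8
  T: −2·[λ]_T − 2·[V]_T + 2·[η]_T = −2·(1) − 2·(0) + 2·(-1) = -4
Net dimensions [L⁻⁸ T⁻⁴] ≠ [1] — not dimensionless.

no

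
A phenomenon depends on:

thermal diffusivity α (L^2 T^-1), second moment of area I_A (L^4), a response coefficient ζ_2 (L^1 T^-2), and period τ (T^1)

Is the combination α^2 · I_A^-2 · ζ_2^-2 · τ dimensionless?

Sum the exponent of each base dimension across the product:
  L: 2·[α]_L − 2·[I_A]_L − 2·[ζ_2]_L + [τ]_L = 2·(2) − 2·(4) − 2·(1) + (0) = -6
  T: 2·[α]_T − 2·[I_A]_T − 2·[ζ_2]_T + [τ]_T = 2·(-1) − 2·(0) − 2·(-2) + (1) = 3
Net dimensions [L⁻⁶ T³] ≠ [1] — not dimensionless.

no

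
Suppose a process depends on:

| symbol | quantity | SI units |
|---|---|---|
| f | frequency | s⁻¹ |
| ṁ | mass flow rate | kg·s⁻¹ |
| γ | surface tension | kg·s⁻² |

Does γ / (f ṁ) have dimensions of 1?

Sum the exponent of each base dimension across the product:
  M: −[f]_M − [ṁ]_M + [γ]_M = −(0) − (1) + (1) = 0
  L: −[f]_L − [ṁ]_L + [γ]_L = −(0) − (0) + (0) = 0
  T: −[f]_T − [ṁ]_T + [γ]_T = −(-1) − (-1) + (-2) = 0
All base exponents vanish — dimensionless.

yes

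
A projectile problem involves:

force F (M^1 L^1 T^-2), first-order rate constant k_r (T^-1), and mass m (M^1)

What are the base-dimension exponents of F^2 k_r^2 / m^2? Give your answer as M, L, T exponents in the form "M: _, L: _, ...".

M: 0, L: 2, T: -6

Collect each base-dimension exponent across the product:
  M: 2·(1) + 2·(0) − 2·(1) = 0
  L: 2·(1) + 2·(0) − 2·(0) = 2
  T: 2·(-2) + 2·(-1) − 2·(0) = -6
So the dimensions are [L² T⁻⁶].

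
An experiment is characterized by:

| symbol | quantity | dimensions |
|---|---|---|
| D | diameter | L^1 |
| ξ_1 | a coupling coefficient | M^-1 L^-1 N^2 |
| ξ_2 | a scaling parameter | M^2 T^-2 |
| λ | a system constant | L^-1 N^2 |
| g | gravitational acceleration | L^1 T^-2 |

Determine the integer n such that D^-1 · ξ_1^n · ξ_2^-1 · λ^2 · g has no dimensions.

-2

Balance the M exponent: (-1)·n from ξ_1, plus −(0) − (2) + 2·(0) + (0) = -2 from the rest, must sum to zero.
−n − 2 = 0, so n = -2.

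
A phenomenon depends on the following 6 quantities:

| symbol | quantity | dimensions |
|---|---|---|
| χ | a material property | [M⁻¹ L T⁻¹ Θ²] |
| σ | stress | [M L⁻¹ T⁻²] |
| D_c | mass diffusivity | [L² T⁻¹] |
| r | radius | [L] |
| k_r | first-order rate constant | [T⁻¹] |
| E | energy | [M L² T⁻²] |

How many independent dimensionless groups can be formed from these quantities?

There are 6 variables and 4 base dimensions (M, L, T, Θ).
The dimension matrix has rank 4.
Independent dimensionless groups: 6 − 4 = 2.

2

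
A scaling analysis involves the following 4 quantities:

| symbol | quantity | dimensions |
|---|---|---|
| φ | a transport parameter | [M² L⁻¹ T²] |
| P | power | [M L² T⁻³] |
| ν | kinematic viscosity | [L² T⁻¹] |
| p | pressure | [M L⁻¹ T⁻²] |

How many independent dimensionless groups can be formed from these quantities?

1

There are 4 variables and 3 base dimensions (M, L, T).
The dimension matrix has rank 3.
Independent dimensionless groups: 4 − 3 = 1.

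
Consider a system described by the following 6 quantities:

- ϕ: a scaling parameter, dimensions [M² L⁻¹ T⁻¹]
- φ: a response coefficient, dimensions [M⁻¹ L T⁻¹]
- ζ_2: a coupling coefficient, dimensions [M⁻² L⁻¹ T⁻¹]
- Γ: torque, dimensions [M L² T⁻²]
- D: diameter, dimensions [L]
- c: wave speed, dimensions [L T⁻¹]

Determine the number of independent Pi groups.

3

There are 6 variables and 3 base dimensions (M, L, T).
The dimension matrix has rank 3.
Independent dimensionless groups: 6 − 3 = 3.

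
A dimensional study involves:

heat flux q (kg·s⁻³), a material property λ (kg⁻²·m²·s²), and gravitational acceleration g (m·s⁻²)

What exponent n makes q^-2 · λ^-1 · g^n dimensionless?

Balance the L exponent: (1)·n from g, plus −2·(0) − (2) = -2 from the rest, must sum to zero.
n − 2 = 0, so n = 2.

2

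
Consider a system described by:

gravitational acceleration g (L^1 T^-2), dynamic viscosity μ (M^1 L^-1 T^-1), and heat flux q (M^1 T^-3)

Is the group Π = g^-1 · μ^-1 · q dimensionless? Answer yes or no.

yes

Sum the exponent of each base dimension across the product:
  M: −[g]_M − [μ]_M + [q]_M = −(0) − (1) + (1) = 0
  L: −[g]_L − [μ]_L + [q]_L = −(1) − (-1) + (0) = 0
  T: −[g]_T − [μ]_T + [q]_T = −(-2) − (-1) + (-3) = 0
All base exponents vanish — dimensionless.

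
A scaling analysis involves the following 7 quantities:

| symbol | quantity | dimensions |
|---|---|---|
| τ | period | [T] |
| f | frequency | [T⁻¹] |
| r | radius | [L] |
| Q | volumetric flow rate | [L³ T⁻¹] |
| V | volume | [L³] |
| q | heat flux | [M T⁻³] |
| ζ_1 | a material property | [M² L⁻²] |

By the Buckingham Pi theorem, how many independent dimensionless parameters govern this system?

4

There are 7 variables and 3 base dimensions (M, L, T).
The dimension matrix has rank 3.
Independent dimensionless groups: 7 − 3 = 4.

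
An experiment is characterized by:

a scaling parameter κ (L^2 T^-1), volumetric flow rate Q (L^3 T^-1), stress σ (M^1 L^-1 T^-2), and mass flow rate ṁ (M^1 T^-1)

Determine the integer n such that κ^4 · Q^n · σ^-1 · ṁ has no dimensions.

-3

Balance the L exponent: (3)·n from Q, plus 4·(2) − (-1) + (0) = 9 from the rest, must sum to zero.
3n + 9 = 0, so n = -3.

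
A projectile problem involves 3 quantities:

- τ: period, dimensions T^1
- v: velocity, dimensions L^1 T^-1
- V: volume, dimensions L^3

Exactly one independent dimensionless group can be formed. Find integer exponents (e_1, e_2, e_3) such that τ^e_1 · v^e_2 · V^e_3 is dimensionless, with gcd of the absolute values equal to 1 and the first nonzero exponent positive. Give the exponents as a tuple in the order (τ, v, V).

L: e_1·(0) + e_2·(1) + e_3·(3) = 0
T: e_1·(1) + e_2·(-1) + e_3·(0) = 0
Solving this homogeneous linear system for the smallest-integer solution (first nonzero entry positive) gives (3, 3, -1).

(3, 3, -1)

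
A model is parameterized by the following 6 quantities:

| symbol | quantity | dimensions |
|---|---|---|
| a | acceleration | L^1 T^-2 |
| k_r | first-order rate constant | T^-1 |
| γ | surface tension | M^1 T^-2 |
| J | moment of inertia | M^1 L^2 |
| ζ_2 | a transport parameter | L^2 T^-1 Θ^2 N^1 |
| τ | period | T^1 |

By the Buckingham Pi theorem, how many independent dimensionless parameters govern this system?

There are 6 variables and 5 base dimensions (M, L, T, Θ, N).
The dimension matrix has rank 4 (less than 5: the dimension vectors are linearly dependent).
Independent dimensionless groups: 6 − 4 = 2.

2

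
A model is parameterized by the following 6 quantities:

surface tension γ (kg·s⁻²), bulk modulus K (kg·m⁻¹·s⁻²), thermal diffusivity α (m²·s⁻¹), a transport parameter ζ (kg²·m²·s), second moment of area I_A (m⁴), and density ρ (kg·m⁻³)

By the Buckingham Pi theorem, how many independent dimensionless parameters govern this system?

There are 6 variables and 3 base dimensions (M, L, T).
The dimension matrix has rank 3.
Independent dimensionless groups: 6 − 3 = 3.

3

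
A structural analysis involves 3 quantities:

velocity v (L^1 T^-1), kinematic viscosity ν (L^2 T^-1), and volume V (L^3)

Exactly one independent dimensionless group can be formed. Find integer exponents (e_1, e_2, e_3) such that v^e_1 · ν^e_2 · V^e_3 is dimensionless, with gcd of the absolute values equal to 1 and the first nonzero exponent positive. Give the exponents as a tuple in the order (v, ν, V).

(3, -3, 1)

L: e_1·(1) + e_2·(2) + e_3·(3) = 0
T: e_1·(-1) + e_2·(-1) + e_3·(0) = 0
Solving this homogeneous linear system for the smallest-integer solution (first nonzero entry positive) gives (3, -3, 1).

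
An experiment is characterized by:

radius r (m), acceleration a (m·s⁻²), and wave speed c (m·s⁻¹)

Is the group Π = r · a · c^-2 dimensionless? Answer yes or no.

Sum the exponent of each base dimension across the product:
  M: [r]_M + [a]_M − 2·[c]_M = (0) + (0) − 2·(0) = 0
  L: [r]_L + [a]_L − 2·[c]_L = (1) + (1) − 2·(1) = 0
  T: [r]_T + [a]_T − 2·[c]_T = (0) + (-2) − 2·(-1) = 0
  Θ: [r]_Θ + [a]_Θ − 2·[c]_Θ = (0) + (0) − 2·(0) = 0
All base exponents vanish — dimensionless.

yes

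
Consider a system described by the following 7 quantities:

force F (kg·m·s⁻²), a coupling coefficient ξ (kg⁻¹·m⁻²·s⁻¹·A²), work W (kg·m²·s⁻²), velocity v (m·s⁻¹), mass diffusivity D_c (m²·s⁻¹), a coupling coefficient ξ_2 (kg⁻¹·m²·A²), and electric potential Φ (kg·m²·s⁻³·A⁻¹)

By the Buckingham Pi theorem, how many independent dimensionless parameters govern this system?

3

There are 7 variables and 4 base dimensions (M, L, T, I).
The dimension matrix has rank 4.
Independent dimensionless groups: 7 − 4 = 3.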